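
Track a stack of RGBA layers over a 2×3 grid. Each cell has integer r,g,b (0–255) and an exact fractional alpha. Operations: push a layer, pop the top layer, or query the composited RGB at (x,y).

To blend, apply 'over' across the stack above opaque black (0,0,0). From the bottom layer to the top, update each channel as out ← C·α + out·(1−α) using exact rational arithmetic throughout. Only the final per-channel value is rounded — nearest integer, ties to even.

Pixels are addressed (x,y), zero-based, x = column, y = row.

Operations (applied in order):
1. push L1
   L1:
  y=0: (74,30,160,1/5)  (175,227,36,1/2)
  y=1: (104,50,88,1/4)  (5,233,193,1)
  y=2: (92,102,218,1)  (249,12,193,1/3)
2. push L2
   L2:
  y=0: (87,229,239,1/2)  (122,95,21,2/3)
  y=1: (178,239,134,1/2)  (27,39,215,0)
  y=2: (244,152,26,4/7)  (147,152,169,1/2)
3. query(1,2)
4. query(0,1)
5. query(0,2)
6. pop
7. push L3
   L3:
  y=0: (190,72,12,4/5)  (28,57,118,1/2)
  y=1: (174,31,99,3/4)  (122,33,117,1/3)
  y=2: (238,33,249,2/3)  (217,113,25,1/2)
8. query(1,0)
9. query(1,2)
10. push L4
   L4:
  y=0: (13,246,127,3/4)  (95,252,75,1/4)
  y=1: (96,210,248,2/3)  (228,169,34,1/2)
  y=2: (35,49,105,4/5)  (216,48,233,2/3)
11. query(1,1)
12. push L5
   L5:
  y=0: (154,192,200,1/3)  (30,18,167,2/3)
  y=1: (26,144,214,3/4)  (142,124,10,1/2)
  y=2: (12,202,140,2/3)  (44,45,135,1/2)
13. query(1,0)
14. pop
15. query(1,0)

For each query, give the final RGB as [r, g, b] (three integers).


at x=1,y=2 over L1,L2:
after L1 α=1/3: [83, 4, 193/3]
after L2 α=1/2: [115, 78, 350/3]
rounded: [115, 78, 117]

(0,1) stack=L1,L2; from [0,0,0]:
L1 α=1/4: [26, 25/2, 22]
L2 α=1/2: [102, 503/4, 78]
= [102, 126, 78]

(0,2) stack=L1,L2; from [0,0,0]:
+L1 (α=1) → [92, 102, 218]
+L2 (α=4/7) → [1252/7, 914/7, 758/7]
rounded: [179, 131, 108]

at x=1,y=0 over L1,L3:
after L1 α=1/2: [175/2, 227/2, 18]
after L3 α=1/2: [231/4, 341/4, 68]
= [58, 85, 68]

(1,2) stack=L1,L3; from [0,0,0]:
+L1 (α=1/3) → [83, 4, 193/3]
+L3 (α=1/2) → [150, 117/2, 134/3]
rounded: [150, 58, 45]

(1,1) stack=L1,L3,L4; from [0,0,0]:
after L1 α=1: [5, 233, 193]
after L3 α=1/3: [44, 499/3, 503/3]
after L4 α=1/2: [136, 503/3, 605/6]
= [136, 168, 101]

(1,0) stack=L1,L3,L4,L5; from [0,0,0]:
L1 α=1/2: [175/2, 227/2, 18]
L3 α=1/2: [231/4, 341/4, 68]
L4 α=1/4: [1073/16, 2031/16, 279/4]
L5 α=2/3: [2033/48, 869/16, 1615/12]
= [42, 54, 135]

at x=1,y=0 over L1,L3,L4:
L1 α=1/2: [175/2, 227/2, 18]
L3 α=1/2: [231/4, 341/4, 68]
L4 α=1/4: [1073/16, 2031/16, 279/4]
= [67, 127, 70]


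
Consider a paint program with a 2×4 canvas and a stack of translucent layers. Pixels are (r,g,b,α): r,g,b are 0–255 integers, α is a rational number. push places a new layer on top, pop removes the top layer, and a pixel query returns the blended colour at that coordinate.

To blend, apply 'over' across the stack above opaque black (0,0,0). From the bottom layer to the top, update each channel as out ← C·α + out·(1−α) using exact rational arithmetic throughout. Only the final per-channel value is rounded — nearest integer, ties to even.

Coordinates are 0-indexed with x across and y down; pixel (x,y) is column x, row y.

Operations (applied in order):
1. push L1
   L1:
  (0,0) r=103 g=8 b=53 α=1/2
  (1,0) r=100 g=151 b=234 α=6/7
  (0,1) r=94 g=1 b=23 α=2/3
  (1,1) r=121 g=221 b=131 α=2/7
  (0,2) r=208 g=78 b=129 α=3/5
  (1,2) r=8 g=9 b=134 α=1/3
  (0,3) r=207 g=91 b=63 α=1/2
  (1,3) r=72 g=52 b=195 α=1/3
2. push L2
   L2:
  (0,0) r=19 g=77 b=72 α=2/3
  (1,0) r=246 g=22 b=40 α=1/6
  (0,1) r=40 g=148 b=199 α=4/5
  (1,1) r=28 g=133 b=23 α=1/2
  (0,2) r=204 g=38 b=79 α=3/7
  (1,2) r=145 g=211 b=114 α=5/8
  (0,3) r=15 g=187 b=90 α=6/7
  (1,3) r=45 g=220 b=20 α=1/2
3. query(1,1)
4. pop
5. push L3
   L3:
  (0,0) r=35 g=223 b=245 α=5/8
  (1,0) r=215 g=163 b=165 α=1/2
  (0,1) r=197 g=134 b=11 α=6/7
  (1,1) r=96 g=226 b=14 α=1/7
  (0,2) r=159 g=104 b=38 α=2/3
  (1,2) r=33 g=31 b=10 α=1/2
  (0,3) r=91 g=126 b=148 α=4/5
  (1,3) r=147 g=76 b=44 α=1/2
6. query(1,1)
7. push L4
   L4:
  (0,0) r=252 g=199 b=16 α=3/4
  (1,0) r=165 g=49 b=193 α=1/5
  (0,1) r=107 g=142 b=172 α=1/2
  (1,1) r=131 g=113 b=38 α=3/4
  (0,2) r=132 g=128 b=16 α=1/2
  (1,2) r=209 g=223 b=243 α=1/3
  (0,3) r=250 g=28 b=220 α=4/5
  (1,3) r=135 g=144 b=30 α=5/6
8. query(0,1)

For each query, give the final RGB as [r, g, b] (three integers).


query (1,1) [L1,L2] — begin 0,0,0
after L1 α=2/7: [242/7, 442/7, 262/7]
after L2 α=1/2: [219/7, 1373/14, 423/14]
→ [31, 98, 30]

query (1,1) [L1,L3] — begin 0,0,0
after L1 α=2/7: [242/7, 442/7, 262/7]
after L3 α=1/7: [2124/49, 4234/49, 1670/49]
rounded: [43, 86, 34]

(0,1) stack=L1,L3,L4; from [0,0,0]:
L1 α=2/3: [188/3, 2/3, 46/3]
L3 α=6/7: [3734/21, 2414/21, 244/21]
L4 α=1/2: [5981/42, 2698/21, 1928/21]
→ [142, 128, 92]


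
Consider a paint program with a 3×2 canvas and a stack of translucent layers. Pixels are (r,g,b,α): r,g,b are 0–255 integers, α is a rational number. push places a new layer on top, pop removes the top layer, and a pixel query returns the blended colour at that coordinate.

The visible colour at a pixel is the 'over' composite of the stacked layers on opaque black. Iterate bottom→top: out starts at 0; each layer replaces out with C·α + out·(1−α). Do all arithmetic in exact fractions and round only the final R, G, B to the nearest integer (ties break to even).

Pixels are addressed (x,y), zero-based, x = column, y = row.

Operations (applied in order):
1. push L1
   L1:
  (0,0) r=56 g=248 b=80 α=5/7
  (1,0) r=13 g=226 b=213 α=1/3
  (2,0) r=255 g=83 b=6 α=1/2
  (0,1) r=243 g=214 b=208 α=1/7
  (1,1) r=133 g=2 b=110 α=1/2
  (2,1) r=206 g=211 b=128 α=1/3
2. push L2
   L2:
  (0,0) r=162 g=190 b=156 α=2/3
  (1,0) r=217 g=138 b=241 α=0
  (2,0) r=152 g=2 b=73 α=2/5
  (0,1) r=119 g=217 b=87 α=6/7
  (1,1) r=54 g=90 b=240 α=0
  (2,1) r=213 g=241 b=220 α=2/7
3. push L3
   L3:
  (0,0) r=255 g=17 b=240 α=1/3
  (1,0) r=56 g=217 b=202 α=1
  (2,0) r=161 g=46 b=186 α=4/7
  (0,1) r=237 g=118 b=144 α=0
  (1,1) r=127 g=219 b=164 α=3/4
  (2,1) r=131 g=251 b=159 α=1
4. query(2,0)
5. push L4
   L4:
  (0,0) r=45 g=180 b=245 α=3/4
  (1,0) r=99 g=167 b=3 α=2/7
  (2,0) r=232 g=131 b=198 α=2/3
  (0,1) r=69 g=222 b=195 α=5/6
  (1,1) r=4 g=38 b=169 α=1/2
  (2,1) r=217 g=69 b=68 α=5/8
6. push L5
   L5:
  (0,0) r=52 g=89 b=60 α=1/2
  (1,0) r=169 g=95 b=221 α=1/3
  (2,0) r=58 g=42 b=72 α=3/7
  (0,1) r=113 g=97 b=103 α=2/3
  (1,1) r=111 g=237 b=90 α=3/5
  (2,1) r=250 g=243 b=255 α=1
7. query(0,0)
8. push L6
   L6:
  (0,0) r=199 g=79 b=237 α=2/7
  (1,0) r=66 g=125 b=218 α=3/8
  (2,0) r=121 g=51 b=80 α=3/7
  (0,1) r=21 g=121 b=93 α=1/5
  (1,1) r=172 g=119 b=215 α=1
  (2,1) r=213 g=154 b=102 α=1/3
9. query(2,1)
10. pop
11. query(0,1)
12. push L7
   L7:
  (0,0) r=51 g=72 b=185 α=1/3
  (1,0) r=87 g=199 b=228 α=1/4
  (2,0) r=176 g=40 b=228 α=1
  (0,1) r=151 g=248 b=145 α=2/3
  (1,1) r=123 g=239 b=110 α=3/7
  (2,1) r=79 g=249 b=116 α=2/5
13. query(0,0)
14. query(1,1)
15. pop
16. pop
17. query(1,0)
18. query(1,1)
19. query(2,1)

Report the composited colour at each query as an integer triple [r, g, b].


at x=2,y=0 over L1,L2,L3:
L1 α=1/2: [255/2, 83/2, 3]
L2 α=2/5: [1373/10, 257/10, 31]
L3 α=4/7: [10559/70, 373/10, 837/7]
→ [151, 37, 120]

query (0,0) [L1,L2,L3,L4,L5] — begin 0,0,0
+L1 (α=5/7) → [40, 1240/7, 400/7]
+L2 (α=2/3) → [364/3, 1300/7, 2584/21]
+L3 (α=1/3) → [1493/9, 2719/21, 10208/63]
+L4 (α=3/4) → [677/9, 14059/84, 56513/252]
+L5 (α=1/2) → [1145/18, 21535/168, 71633/504]
rounded: [64, 128, 142]

at x=2,y=1 over L1,L2,L3,L4,L5,L6:
+L1 (α=1/3) → [206/3, 211/3, 128/3]
+L2 (α=2/7) → [2308/21, 2501/21, 280/3]
+L3 (α=1) → [131, 251, 159]
+L4 (α=5/8) → [739/4, 549/4, 817/8]
+L5 (α=1) → [250, 243, 255]
+L6 (α=1/3) → [713/3, 640/3, 204]
= [238, 213, 204]

query (0,1) [L1,L2,L3,L4,L5] — begin 0,0,0
+L1 (α=1/7) → [243/7, 214/7, 208/7]
+L2 (α=6/7) → [5241/49, 9328/49, 3862/49]
+L3 (α=0) → [5241/49, 9328/49, 3862/49]
+L4 (α=5/6) → [3691/49, 31859/147, 51637/294]
+L5 (α=2/3) → [14765/147, 60377/441, 112201/882]
rounded: [100, 137, 127]

query (0,0) [L1,L2,L3,L4,L5,L7] — begin 0,0,0
L1 α=5/7: [40, 1240/7, 400/7]
L2 α=2/3: [364/3, 1300/7, 2584/21]
L3 α=1/3: [1493/9, 2719/21, 10208/63]
L4 α=3/4: [677/9, 14059/84, 56513/252]
L5 α=1/2: [1145/18, 21535/168, 71633/504]
L7 α=1/3: [1604/27, 27583/252, 118253/756]
= [59, 109, 156]

at x=1,y=1 over L1,L2,L3,L4,L5,L7:
L1 α=1/2: [133/2, 1, 55]
L2 α=0: [133/2, 1, 55]
L3 α=3/4: [895/8, 329/2, 547/4]
L4 α=1/2: [927/16, 405/4, 1223/8]
L5 α=3/5: [3591/40, 1827/10, 2303/20]
L7 α=3/7: [7281/70, 7239/35, 3953/35]
rounded: [104, 207, 113]

(1,0) stack=L1,L2,L3,L4; from [0,0,0]:
after L1 α=1/3: [13/3, 226/3, 71]
after L2 α=0: [13/3, 226/3, 71]
after L3 α=1: [56, 217, 202]
after L4 α=2/7: [478/7, 1419/7, 1016/7]
→ [68, 203, 145]

(1,1) stack=L1,L2,L3,L4; from [0,0,0]:
+L1 (α=1/2) → [133/2, 1, 55]
+L2 (α=0) → [133/2, 1, 55]
+L3 (α=3/4) → [895/8, 329/2, 547/4]
+L4 (α=1/2) → [927/16, 405/4, 1223/8]
rounded: [58, 101, 153]

(2,1) stack=L1,L2,L3,L4; from [0,0,0]:
after L1 α=1/3: [206/3, 211/3, 128/3]
after L2 α=2/7: [2308/21, 2501/21, 280/3]
after L3 α=1: [131, 251, 159]
after L4 α=5/8: [739/4, 549/4, 817/8]
rounded: [185, 137, 102]


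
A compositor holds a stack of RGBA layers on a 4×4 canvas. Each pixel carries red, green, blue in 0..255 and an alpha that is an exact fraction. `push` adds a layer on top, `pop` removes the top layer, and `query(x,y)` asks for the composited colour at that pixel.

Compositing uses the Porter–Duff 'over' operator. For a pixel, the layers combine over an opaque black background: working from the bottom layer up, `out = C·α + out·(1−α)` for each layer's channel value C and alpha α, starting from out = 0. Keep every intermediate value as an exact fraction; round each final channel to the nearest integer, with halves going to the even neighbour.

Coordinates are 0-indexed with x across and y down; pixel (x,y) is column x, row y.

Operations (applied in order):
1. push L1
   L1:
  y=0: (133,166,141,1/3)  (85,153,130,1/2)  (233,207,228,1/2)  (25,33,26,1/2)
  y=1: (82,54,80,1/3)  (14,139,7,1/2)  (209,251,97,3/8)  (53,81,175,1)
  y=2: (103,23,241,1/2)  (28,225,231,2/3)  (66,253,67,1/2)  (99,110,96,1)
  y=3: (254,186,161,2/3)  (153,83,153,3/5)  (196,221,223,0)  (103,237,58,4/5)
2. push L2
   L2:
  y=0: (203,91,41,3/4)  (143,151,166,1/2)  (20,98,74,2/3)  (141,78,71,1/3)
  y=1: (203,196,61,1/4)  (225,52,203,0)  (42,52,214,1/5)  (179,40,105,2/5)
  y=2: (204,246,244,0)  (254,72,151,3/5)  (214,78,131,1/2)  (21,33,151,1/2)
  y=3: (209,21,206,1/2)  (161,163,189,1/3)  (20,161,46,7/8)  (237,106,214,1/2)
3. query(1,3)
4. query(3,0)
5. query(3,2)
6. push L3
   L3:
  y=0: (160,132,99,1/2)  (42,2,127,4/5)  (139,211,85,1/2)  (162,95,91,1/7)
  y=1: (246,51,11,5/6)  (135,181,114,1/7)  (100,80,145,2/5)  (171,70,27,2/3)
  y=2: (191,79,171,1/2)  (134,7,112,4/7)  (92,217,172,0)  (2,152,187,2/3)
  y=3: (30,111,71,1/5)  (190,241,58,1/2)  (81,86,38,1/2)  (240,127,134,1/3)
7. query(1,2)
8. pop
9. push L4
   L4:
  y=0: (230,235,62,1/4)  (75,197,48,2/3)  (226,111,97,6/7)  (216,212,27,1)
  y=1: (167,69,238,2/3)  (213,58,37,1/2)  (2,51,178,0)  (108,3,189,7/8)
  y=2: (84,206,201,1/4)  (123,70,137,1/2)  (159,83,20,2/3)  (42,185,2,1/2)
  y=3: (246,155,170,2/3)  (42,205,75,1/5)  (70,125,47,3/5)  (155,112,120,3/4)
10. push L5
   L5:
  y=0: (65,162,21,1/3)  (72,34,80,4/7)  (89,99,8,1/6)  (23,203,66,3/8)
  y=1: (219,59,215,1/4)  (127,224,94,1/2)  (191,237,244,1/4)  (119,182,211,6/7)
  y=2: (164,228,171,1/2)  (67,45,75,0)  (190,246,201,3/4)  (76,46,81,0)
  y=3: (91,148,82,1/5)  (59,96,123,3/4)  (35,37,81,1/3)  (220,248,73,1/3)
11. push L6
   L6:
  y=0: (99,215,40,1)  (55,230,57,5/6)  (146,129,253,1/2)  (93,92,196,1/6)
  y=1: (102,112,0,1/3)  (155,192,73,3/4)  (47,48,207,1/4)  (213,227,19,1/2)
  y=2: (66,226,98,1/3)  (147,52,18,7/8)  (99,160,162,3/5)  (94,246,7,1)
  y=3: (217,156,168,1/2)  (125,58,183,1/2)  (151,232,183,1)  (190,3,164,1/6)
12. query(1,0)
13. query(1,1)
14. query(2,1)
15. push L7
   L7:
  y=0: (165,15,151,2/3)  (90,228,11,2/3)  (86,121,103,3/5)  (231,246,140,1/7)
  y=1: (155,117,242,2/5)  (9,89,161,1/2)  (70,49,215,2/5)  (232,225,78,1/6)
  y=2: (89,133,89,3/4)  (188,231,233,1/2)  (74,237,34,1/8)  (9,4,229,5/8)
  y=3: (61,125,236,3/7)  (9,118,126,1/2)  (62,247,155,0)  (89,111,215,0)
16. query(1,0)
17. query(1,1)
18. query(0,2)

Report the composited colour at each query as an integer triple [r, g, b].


(1,3) stack=L1,L2; from [0,0,0]:
after L1 α=3/5: [459/5, 249/5, 459/5]
after L2 α=1/3: [1723/15, 1313/15, 621/5]
rounded: [115, 88, 124]

at x=3,y=0 over L1,L2:
+L1 (α=1/2) → [25/2, 33/2, 13]
+L2 (α=1/3) → [166/3, 37, 97/3]
rounded: [55, 37, 32]

at x=3,y=2 over L1,L2:
+L1 (α=1) → [99, 110, 96]
+L2 (α=1/2) → [60, 143/2, 247/2]
rounded: [60, 72, 124]

(1,2) stack=L1,L2,L3; from [0,0,0]:
L1 α=2/3: [56/3, 150, 154]
L2 α=3/5: [2398/15, 516/5, 761/5]
L3 α=4/7: [5078/35, 1688/35, 4523/35]
→ [145, 48, 129]

at x=1,y=0 over L1,L2,L4,L5,L6:
+L1 (α=1/2) → [85/2, 153/2, 65]
+L2 (α=1/2) → [371/4, 455/4, 231/2]
+L4 (α=2/3) → [971/12, 677/4, 141/2]
+L5 (α=4/7) → [2123/28, 2575/28, 1063/14]
+L6 (α=5/6) → [9823/168, 34775/168, 5053/84]
= [58, 207, 60]

(1,1) stack=L1,L2,L4,L5,L6; from [0,0,0]:
+L1 (α=1/2) → [7, 139/2, 7/2]
+L2 (α=0) → [7, 139/2, 7/2]
+L4 (α=1/2) → [110, 255/4, 81/4]
+L5 (α=1/2) → [237/2, 1151/8, 457/8]
+L6 (α=3/4) → [1167/8, 5759/32, 2209/32]
rounded: [146, 180, 69]

at x=2,y=1 over L1,L2,L4,L5,L6:
L1 α=3/8: [627/8, 753/8, 291/8]
L2 α=1/5: [711/10, 857/10, 719/10]
L4 α=0: [711/10, 857/10, 719/10]
L5 α=1/4: [4043/40, 4941/40, 4597/40]
L6 α=1/4: [14009/160, 16743/160, 22071/160]
rounded: [88, 105, 138]

query (1,0) [L1,L2,L4,L5,L6,L7] — begin 0,0,0
L1 α=1/2: [85/2, 153/2, 65]
L2 α=1/2: [371/4, 455/4, 231/2]
L4 α=2/3: [971/12, 677/4, 141/2]
L5 α=4/7: [2123/28, 2575/28, 1063/14]
L6 α=5/6: [9823/168, 34775/168, 5053/84]
L7 α=2/3: [40063/504, 111383/504, 6901/252]
→ [79, 221, 27]

(1,1) stack=L1,L2,L4,L5,L6,L7; from [0,0,0]:
+L1 (α=1/2) → [7, 139/2, 7/2]
+L2 (α=0) → [7, 139/2, 7/2]
+L4 (α=1/2) → [110, 255/4, 81/4]
+L5 (α=1/2) → [237/2, 1151/8, 457/8]
+L6 (α=3/4) → [1167/8, 5759/32, 2209/32]
+L7 (α=1/2) → [1239/16, 8607/64, 7361/64]
→ [77, 134, 115]

query (0,2) [L1,L2,L4,L5,L6,L7] — begin 0,0,0
L1 α=1/2: [103/2, 23/2, 241/2]
L2 α=0: [103/2, 23/2, 241/2]
L4 α=1/4: [477/8, 481/8, 1125/8]
L5 α=1/2: [1789/16, 2305/16, 2493/16]
L6 α=1/3: [2317/24, 1371/8, 3277/24]
L7 α=3/4: [8725/96, 4563/32, 9685/96]
→ [91, 143, 101]


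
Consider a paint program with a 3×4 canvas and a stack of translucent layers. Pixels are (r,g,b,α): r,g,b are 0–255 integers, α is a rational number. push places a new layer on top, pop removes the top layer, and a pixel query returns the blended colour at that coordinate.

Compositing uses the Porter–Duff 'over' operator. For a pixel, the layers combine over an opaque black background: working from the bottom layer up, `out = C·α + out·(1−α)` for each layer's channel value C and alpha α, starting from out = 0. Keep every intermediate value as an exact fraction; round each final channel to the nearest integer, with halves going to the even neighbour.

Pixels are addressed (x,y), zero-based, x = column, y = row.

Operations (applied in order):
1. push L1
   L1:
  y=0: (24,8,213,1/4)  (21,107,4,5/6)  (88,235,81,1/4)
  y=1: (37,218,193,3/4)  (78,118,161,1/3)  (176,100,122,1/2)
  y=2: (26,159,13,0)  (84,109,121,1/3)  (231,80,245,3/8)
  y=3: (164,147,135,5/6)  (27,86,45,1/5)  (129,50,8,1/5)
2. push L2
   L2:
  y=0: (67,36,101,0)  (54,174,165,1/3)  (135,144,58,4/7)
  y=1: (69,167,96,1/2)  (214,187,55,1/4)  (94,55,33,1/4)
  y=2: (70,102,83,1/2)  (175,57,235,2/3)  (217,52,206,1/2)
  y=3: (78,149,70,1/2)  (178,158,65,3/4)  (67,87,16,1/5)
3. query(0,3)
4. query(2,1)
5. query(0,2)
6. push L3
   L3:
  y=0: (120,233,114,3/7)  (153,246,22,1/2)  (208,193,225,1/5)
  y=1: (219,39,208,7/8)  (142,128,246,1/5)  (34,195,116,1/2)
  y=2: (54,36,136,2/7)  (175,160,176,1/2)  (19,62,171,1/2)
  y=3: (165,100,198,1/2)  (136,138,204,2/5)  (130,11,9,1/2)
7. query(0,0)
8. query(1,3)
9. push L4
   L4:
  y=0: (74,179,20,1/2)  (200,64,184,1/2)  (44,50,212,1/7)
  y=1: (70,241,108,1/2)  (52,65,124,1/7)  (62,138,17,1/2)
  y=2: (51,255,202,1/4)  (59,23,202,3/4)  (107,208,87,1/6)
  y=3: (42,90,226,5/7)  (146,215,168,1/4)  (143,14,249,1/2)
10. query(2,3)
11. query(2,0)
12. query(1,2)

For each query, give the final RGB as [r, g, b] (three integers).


query (0,3) [L1,L2] — begin 0,0,0
L1 α=5/6: [410/3, 245/2, 225/2]
L2 α=1/2: [322/3, 543/4, 365/4]
→ [107, 136, 91]

at x=2,y=1 over L1,L2:
after L1 α=1/2: [88, 50, 61]
after L2 α=1/4: [179/2, 205/4, 54]
= [90, 51, 54]

(0,2) stack=L1,L2; from [0,0,0]:
+L1 (α=0) → [0, 0, 0]
+L2 (α=1/2) → [35, 51, 83/2]
rounded: [35, 51, 42]

query (0,0) [L1,L2,L3] — begin 0,0,0
+L1 (α=1/4) → [6, 2, 213/4]
+L2 (α=0) → [6, 2, 213/4]
+L3 (α=3/7) → [384/7, 101, 555/7]
rounded: [55, 101, 79]

at x=1,y=3 over L1,L2,L3:
after L1 α=1/5: [27/5, 86/5, 9]
after L2 α=3/4: [2697/20, 614/5, 51]
after L3 α=2/5: [13531/100, 3222/25, 561/5]
→ [135, 129, 112]

at x=2,y=3 over L1,L2,L3,L4:
+L1 (α=1/5) → [129/5, 10, 8/5]
+L2 (α=1/5) → [851/25, 127/5, 112/25]
+L3 (α=1/2) → [4101/50, 91/5, 337/50]
+L4 (α=1/2) → [11251/100, 161/10, 12787/100]
rounded: [113, 16, 128]

(2,0) stack=L1,L2,L3,L4; from [0,0,0]:
+L1 (α=1/4) → [22, 235/4, 81/4]
+L2 (α=4/7) → [606/7, 3009/28, 1171/28]
+L3 (α=1/5) → [776/7, 872/7, 2746/35]
+L4 (α=1/7) → [4964/49, 5582/49, 23896/245]
= [101, 114, 98]

at x=1,y=2 over L1,L2,L3,L4:
L1 α=1/3: [28, 109/3, 121/3]
L2 α=2/3: [126, 451/9, 1531/9]
L3 α=1/2: [301/2, 1891/18, 3115/18]
L4 α=3/4: [655/8, 3133/72, 14023/72]
→ [82, 44, 195]


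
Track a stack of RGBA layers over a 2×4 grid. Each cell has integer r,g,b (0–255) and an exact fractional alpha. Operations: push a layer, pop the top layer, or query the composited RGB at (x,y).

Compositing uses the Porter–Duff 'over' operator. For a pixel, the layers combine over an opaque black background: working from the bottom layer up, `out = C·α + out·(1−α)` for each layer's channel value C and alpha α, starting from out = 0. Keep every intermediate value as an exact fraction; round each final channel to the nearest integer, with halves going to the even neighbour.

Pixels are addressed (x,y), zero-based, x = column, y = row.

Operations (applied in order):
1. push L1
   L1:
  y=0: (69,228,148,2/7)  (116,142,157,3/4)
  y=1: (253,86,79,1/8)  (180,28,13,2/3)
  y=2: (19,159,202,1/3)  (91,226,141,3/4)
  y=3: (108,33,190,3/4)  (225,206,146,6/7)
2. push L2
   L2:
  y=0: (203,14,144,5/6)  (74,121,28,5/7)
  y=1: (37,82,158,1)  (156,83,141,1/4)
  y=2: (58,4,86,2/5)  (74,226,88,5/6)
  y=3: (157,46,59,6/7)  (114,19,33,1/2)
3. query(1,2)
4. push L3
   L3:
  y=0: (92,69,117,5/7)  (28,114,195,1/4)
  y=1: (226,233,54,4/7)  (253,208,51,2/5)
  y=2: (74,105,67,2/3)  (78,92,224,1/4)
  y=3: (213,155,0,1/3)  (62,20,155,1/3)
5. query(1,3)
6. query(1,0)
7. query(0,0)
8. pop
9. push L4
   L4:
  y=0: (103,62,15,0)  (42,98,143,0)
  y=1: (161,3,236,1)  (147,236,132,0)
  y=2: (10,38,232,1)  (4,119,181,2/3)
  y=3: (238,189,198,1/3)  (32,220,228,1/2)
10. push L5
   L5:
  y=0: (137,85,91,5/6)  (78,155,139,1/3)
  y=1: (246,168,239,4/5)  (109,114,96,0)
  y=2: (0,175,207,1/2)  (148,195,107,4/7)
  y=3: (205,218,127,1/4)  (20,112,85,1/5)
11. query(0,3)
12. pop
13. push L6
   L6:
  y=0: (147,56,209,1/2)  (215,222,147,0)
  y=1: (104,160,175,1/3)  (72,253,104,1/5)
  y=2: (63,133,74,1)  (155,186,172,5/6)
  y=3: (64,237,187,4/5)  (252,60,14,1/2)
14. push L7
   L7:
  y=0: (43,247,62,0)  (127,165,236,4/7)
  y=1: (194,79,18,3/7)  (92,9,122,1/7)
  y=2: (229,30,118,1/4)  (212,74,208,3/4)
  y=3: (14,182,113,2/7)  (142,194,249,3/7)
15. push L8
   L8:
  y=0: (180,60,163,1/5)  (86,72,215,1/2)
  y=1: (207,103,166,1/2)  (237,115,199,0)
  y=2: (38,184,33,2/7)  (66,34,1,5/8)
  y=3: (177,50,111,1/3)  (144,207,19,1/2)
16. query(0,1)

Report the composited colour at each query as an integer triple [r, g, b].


query (1,2) [L1,L2] — begin 0,0,0
+L1 (α=3/4) → [273/4, 339/2, 423/4]
+L2 (α=5/6) → [1753/24, 2599/12, 2183/24]
rounded: [73, 217, 91]

(1,3) stack=L1,L2,L3; from [0,0,0]:
+L1 (α=6/7) → [1350/7, 1236/7, 876/7]
+L2 (α=1/2) → [1074/7, 1369/14, 1107/14]
+L3 (α=1/3) → [2582/21, 503/7, 2192/21]
→ [123, 72, 104]

(1,0) stack=L1,L2,L3; from [0,0,0]:
after L1 α=3/4: [87, 213/2, 471/4]
after L2 α=5/7: [544/7, 818/7, 751/14]
after L3 α=1/4: [457/7, 813/7, 4983/56]
→ [65, 116, 89]

query (0,0) [L1,L2,L3] — begin 0,0,0
after L1 α=2/7: [138/7, 456/7, 296/7]
after L2 α=5/6: [7243/42, 473/21, 2668/21]
after L3 α=5/7: [16903/147, 8191/147, 17621/147]
→ [115, 56, 120]

at x=0,y=3 over L1,L2,L4,L5:
after L1 α=3/4: [81, 99/4, 285/2]
after L2 α=6/7: [1023/7, 1203/28, 993/14]
after L4 α=1/3: [3712/21, 1283/14, 793/7]
after L5 α=1/4: [5147/28, 6901/56, 817/7]
= [184, 123, 117]

at x=0,y=1 over L1,L2,L4,L6,L7,L8:
L1 α=1/8: [253/8, 43/4, 79/8]
L2 α=1: [37, 82, 158]
L4 α=1: [161, 3, 236]
L6 α=1/3: [142, 166/3, 647/3]
L7 α=3/7: [1150/7, 1375/21, 2750/21]
L8 α=1/2: [2599/14, 1769/21, 3118/21]
→ [186, 84, 148]


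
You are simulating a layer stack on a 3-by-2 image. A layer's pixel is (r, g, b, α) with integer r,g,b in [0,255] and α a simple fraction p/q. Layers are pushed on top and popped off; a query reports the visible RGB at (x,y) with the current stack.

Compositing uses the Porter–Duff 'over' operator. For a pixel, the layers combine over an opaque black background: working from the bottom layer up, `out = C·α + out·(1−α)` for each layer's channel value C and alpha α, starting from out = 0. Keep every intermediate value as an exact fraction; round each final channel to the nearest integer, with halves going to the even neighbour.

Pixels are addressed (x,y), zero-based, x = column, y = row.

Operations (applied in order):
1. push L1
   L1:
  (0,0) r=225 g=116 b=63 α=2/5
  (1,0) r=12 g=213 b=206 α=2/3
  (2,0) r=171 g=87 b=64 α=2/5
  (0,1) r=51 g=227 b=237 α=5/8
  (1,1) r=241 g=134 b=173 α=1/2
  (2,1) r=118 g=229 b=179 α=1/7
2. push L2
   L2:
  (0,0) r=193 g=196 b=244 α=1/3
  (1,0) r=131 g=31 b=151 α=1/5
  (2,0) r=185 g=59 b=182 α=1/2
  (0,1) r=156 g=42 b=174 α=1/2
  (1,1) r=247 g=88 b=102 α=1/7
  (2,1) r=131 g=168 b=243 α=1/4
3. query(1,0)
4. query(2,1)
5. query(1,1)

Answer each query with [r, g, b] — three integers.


query (1,0) [L1,L2] — begin 0,0,0
after L1 α=2/3: [8, 142, 412/3]
after L2 α=1/5: [163/5, 599/5, 2101/15]
= [33, 120, 140]

at x=2,y=1 over L1,L2:
L1 α=1/7: [118/7, 229/7, 179/7]
L2 α=1/4: [1271/28, 1863/28, 1119/14]
= [45, 67, 80]

query (1,1) [L1,L2] — begin 0,0,0
after L1 α=1/2: [241/2, 67, 173/2]
after L2 α=1/7: [970/7, 70, 621/7]
rounded: [139, 70, 89]


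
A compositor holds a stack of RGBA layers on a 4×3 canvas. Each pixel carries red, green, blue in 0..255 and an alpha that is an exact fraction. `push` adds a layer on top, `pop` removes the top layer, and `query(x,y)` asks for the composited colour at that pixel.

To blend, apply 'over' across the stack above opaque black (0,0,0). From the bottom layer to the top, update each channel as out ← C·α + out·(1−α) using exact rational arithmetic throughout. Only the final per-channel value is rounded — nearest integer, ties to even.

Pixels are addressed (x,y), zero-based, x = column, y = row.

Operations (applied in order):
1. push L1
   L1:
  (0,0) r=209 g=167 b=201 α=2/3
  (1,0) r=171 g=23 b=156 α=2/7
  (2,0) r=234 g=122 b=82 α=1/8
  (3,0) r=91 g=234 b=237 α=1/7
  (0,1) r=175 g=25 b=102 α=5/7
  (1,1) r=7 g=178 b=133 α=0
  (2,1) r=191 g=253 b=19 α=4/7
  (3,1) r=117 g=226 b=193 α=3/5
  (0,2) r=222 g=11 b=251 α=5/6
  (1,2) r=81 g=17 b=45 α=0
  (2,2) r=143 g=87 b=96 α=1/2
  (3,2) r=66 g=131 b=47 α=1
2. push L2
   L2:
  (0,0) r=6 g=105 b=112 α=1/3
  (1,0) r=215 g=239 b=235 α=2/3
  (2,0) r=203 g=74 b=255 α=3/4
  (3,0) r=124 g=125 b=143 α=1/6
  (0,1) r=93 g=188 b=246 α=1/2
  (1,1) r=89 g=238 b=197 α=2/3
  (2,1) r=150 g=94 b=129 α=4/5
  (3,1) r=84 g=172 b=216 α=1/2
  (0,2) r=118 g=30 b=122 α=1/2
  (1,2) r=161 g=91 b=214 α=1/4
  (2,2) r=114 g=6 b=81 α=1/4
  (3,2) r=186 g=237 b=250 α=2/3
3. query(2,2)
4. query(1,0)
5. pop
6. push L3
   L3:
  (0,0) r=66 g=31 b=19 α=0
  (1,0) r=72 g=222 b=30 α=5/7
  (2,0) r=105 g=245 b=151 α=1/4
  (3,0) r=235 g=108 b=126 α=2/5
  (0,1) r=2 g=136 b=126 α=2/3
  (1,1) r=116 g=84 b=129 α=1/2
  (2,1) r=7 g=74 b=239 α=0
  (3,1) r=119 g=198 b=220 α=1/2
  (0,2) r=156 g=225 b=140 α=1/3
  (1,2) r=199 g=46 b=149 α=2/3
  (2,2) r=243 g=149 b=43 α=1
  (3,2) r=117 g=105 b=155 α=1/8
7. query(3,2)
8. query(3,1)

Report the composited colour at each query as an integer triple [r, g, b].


(2,2) stack=L1,L2; from [0,0,0]:
+L1 (α=1/2) → [143/2, 87/2, 48]
+L2 (α=1/4) → [657/8, 273/8, 225/4]
→ [82, 34, 56]

query (1,0) [L1,L2] — begin 0,0,0
after L1 α=2/7: [342/7, 46/7, 312/7]
after L2 α=2/3: [3352/21, 3392/21, 3602/21]
→ [160, 162, 172]

query (3,2) [L1,L3] — begin 0,0,0
after L1 α=1: [66, 131, 47]
after L3 α=1/8: [579/8, 511/4, 121/2]
→ [72, 128, 60]

at x=3,y=1 over L1,L3:
after L1 α=3/5: [351/5, 678/5, 579/5]
after L3 α=1/2: [473/5, 834/5, 1679/10]
→ [95, 167, 168]


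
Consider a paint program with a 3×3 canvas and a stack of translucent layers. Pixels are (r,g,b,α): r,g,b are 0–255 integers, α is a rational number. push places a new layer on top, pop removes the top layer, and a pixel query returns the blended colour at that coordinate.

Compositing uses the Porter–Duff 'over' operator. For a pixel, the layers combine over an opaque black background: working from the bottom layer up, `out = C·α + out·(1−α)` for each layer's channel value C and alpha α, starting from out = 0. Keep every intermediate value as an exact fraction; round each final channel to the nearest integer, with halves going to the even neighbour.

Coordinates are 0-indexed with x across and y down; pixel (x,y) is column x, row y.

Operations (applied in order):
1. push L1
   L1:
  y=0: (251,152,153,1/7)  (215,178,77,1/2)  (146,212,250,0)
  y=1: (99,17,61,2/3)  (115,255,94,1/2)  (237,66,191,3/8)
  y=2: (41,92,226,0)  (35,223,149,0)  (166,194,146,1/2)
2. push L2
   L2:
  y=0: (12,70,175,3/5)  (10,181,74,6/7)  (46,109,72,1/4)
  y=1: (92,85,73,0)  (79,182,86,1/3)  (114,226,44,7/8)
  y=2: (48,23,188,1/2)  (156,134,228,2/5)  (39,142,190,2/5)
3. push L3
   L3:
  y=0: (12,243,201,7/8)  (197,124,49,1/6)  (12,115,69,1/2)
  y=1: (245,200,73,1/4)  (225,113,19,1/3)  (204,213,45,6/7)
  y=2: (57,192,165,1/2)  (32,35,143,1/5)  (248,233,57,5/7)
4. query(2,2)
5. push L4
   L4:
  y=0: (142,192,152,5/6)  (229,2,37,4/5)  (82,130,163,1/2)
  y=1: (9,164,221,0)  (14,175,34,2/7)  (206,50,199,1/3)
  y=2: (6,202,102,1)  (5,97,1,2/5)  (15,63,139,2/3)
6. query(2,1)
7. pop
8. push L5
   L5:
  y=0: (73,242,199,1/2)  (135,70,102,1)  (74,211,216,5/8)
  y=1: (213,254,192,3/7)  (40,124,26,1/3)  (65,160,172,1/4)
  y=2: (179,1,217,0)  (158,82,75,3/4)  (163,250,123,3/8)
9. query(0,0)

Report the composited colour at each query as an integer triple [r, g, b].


query (2,2) [L1,L2,L3] — begin 0,0,0
L1 α=1/2: [83, 97, 73]
L2 α=2/5: [327/5, 115, 599/5]
L3 α=5/7: [6854/35, 1395/7, 2623/35]
→ [196, 199, 75]

query (2,1) [L1,L2,L3,L4] — begin 0,0,0
L1 α=3/8: [711/8, 99/4, 573/8]
L2 α=7/8: [7095/64, 6427/32, 3037/64]
L3 α=6/7: [85431/448, 47323/224, 20317/448]
L4 α=1/3: [131575/672, 17641/112, 21631/224]
→ [196, 158, 97]

query (0,0) [L1,L2,L3,L5] — begin 0,0,0
L1 α=1/7: [251/7, 152/7, 153/7]
L2 α=3/5: [754/35, 1774/35, 3981/35]
L3 α=7/8: [1847/140, 61309/280, 26613/140]
L5 α=1/2: [12067/280, 129069/560, 54473/280]
→ [43, 230, 195]


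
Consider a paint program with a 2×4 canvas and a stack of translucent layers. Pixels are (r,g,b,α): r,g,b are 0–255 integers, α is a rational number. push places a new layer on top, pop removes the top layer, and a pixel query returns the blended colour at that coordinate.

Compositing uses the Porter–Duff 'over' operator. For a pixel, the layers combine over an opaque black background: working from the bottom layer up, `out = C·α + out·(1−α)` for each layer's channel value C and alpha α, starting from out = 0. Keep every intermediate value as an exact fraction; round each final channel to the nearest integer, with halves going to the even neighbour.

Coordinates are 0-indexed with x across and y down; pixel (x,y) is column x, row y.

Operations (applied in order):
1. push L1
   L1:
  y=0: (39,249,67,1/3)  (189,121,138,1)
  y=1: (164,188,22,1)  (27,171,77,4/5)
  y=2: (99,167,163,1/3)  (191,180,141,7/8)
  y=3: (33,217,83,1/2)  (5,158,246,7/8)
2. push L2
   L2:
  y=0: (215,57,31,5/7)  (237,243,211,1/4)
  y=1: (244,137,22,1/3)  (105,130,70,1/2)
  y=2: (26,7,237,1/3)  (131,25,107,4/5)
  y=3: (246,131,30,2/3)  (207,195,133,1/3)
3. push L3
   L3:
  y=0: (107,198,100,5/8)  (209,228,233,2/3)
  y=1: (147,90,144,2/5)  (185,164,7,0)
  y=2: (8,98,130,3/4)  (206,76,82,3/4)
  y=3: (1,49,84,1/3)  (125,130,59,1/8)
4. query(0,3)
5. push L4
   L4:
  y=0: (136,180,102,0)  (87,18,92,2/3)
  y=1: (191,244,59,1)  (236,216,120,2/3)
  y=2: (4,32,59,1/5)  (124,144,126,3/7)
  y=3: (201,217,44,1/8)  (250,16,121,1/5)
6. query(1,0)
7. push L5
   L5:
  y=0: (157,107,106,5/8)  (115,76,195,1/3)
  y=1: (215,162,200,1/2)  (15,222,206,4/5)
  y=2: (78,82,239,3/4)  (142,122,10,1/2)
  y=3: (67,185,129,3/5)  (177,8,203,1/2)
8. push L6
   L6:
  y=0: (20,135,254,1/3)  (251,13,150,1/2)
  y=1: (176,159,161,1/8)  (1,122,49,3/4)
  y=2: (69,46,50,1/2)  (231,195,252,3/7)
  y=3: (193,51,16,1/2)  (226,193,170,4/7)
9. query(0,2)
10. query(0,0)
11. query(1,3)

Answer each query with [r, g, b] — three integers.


query (0,3) [L1,L2,L3] — begin 0,0,0
+L1 (α=1/2) → [33/2, 217/2, 83/2]
+L2 (α=2/3) → [339/2, 247/2, 203/6]
+L3 (α=1/3) → [340/3, 296/3, 455/9]
= [113, 99, 51]

(1,0) stack=L1,L2,L3,L4; from [0,0,0]:
after L1 α=1: [189, 121, 138]
after L2 α=1/4: [201, 303/2, 625/4]
after L3 α=2/3: [619/3, 405/2, 2489/12]
after L4 α=2/3: [1141/9, 159/2, 4697/36]
= [127, 80, 130]

query (0,2) [L1,L2,L3,L4,L5,L6] — begin 0,0,0
after L1 α=1/3: [33, 167/3, 163/3]
after L2 α=1/3: [92/3, 355/9, 1037/9]
after L3 α=3/4: [41/3, 3001/36, 4547/36]
after L4 α=1/5: [176/15, 3289/45, 5078/45]
after L5 α=3/4: [1843/30, 14359/180, 37343/180]
after L6 α=1/2: [3913/60, 22639/360, 46343/360]
= [65, 63, 129]

query (0,0) [L1,L2,L3,L4,L5,L6] — begin 0,0,0
+L1 (α=1/3) → [13, 83, 67/3]
+L2 (α=5/7) → [1101/7, 451/7, 599/21]
+L3 (α=5/8) → [881/7, 8283/56, 4099/56]
+L4 (α=0) → [881/7, 8283/56, 4099/56]
+L5 (α=5/8) → [4069/28, 54809/448, 41977/448]
+L6 (α=1/3) → [4349/42, 85049/672, 98873/672]
→ [104, 127, 147]

(1,3) stack=L1,L2,L3,L4,L5,L6; from [0,0,0]:
L1 α=7/8: [35/8, 553/4, 861/4]
L2 α=1/3: [863/12, 943/6, 1127/6]
L3 α=1/8: [7541/96, 7381/48, 8243/48]
L4 α=1/5: [13541/120, 7573/60, 1939/12]
L5 α=1/2: [34781/240, 8053/120, 4375/24]
L6 α=4/7: [107101/560, 38933/280, 9815/56]
= [191, 139, 175]


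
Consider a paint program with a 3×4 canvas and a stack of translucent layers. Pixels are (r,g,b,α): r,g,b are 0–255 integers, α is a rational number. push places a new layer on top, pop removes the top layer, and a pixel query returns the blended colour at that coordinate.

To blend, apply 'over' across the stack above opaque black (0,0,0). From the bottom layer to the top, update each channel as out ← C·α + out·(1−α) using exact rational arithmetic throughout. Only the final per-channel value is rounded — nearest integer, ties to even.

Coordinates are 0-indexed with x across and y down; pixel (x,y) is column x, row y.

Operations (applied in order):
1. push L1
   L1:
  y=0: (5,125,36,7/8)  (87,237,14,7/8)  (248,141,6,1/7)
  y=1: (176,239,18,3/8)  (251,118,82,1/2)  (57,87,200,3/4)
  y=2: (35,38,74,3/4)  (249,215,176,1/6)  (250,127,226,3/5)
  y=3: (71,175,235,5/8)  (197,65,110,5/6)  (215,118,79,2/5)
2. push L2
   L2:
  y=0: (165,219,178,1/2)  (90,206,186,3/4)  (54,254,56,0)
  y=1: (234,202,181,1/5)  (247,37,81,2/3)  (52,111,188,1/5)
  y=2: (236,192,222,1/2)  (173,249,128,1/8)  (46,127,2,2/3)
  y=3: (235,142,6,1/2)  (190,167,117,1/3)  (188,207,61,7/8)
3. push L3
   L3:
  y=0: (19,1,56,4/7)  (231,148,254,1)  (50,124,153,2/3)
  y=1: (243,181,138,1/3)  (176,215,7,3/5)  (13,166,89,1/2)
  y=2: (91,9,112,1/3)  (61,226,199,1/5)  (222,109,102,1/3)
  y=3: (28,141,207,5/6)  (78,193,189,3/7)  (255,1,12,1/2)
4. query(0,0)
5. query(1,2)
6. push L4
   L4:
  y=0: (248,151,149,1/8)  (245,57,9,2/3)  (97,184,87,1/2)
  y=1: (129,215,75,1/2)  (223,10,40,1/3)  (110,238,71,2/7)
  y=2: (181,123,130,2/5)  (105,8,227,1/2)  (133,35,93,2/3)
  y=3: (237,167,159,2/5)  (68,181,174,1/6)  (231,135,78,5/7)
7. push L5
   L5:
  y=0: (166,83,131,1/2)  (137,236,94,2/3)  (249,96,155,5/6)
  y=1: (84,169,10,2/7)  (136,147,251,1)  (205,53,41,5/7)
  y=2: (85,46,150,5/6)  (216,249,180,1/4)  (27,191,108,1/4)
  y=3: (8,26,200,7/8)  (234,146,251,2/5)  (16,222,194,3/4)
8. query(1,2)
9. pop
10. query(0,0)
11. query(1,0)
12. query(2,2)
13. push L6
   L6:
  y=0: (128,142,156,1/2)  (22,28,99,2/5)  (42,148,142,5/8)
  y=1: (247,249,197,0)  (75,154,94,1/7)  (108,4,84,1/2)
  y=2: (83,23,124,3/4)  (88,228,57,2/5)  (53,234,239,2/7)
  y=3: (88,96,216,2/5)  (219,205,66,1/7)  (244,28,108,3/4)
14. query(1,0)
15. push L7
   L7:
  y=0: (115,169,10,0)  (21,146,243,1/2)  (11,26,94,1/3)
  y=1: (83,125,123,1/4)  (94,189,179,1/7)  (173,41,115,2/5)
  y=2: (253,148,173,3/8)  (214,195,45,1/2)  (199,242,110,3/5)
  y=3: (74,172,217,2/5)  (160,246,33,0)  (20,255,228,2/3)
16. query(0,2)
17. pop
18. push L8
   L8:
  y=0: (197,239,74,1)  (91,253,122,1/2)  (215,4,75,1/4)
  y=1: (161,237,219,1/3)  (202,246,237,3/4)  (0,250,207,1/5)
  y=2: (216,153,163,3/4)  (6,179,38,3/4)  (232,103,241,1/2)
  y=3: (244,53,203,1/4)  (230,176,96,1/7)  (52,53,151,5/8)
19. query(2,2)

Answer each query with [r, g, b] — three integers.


query (0,0) [L1,L2,L3] — begin 0,0,0
+L1 (α=7/8) → [35/8, 875/8, 63/2]
+L2 (α=1/2) → [1355/16, 2627/16, 419/4]
+L3 (α=4/7) → [5281/112, 1135/16, 2153/28]
→ [47, 71, 77]

(1,2) stack=L1,L2,L3; from [0,0,0]:
after L1 α=1/6: [83/2, 215/6, 88/3]
after L2 α=1/8: [927/16, 2999/48, 125/3]
after L3 α=1/5: [1171/20, 5711/60, 1097/15]
= [59, 95, 73]

(1,2) stack=L1,L2,L3,L4,L5; from [0,0,0]:
after L1 α=1/6: [83/2, 215/6, 88/3]
after L2 α=1/8: [927/16, 2999/48, 125/3]
after L3 α=1/5: [1171/20, 5711/60, 1097/15]
after L4 α=1/2: [3271/40, 6191/120, 2251/15]
after L5 α=1/4: [18453/160, 16151/160, 3151/20]
→ [115, 101, 158]

at x=0,y=0 over L1,L2,L3,L4:
L1 α=7/8: [35/8, 875/8, 63/2]
L2 α=1/2: [1355/16, 2627/16, 419/4]
L3 α=4/7: [5281/112, 1135/16, 2153/28]
L4 α=1/8: [9249/128, 10361/128, 2749/32]
→ [72, 81, 86]

at x=1,y=0 over L1,L2,L3,L4:
+L1 (α=7/8) → [609/8, 1659/8, 49/4]
+L2 (α=3/4) → [2769/32, 6603/32, 2281/16]
+L3 (α=1) → [231, 148, 254]
+L4 (α=2/3) → [721/3, 262/3, 272/3]
= [240, 87, 91]

at x=2,y=2 over L1,L2,L3,L4:
after L1 α=3/5: [150, 381/5, 678/5]
after L2 α=2/3: [242/3, 1651/15, 698/15]
after L3 α=1/3: [1150/9, 4937/45, 2926/45]
after L4 α=2/3: [3544/27, 8087/135, 11296/135]
rounded: [131, 60, 84]

query (1,0) [L1,L2,L3,L4,L6] — begin 0,0,0
+L1 (α=7/8) → [609/8, 1659/8, 49/4]
+L2 (α=3/4) → [2769/32, 6603/32, 2281/16]
+L3 (α=1) → [231, 148, 254]
+L4 (α=2/3) → [721/3, 262/3, 272/3]
+L6 (α=2/5) → [153, 318/5, 94]
→ [153, 64, 94]

(0,2) stack=L1,L2,L3,L4,L6,L7; from [0,0,0]:
L1 α=3/4: [105/4, 57/2, 111/2]
L2 α=1/2: [1049/8, 441/4, 555/4]
L3 α=1/3: [471/4, 153/2, 779/6]
L4 α=2/5: [2861/20, 951/10, 1299/10]
L6 α=3/4: [7841/80, 1641/40, 5019/40]
L7 α=3/8: [19985/128, 5193/64, 9171/64]
→ [156, 81, 143]

query (2,2) [L1,L2,L3,L4,L6,L8] — begin 0,0,0
L1 α=3/5: [150, 381/5, 678/5]
L2 α=2/3: [242/3, 1651/15, 698/15]
L3 α=1/3: [1150/9, 4937/45, 2926/45]
L4 α=2/3: [3544/27, 8087/135, 11296/135]
L6 α=2/7: [20582/189, 20723/189, 24202/189]
L8 α=1/2: [32215/189, 20095/189, 69751/378]
= [170, 106, 185]


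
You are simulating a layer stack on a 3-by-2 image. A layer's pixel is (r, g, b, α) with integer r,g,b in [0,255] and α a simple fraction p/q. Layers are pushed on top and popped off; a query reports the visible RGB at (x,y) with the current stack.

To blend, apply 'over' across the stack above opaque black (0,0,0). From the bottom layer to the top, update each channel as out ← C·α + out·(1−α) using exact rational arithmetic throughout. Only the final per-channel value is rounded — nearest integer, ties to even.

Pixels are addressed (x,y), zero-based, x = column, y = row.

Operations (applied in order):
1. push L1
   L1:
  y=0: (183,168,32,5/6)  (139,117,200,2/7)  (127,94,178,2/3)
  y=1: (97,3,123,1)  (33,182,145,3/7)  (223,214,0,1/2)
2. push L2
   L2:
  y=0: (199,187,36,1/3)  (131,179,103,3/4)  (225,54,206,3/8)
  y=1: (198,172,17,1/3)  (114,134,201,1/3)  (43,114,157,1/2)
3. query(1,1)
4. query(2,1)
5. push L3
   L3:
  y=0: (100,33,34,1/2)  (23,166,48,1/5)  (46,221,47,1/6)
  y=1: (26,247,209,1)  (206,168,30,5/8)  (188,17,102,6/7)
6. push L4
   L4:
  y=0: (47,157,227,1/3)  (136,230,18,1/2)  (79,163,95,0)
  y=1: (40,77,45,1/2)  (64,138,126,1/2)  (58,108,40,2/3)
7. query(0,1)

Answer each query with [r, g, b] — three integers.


(1,1) stack=L1,L2; from [0,0,0]:
after L1 α=3/7: [99/7, 78, 435/7]
after L2 α=1/3: [332/7, 290/3, 759/7]
= [47, 97, 108]

query (2,1) [L1,L2] — begin 0,0,0
after L1 α=1/2: [223/2, 107, 0]
after L2 α=1/2: [309/4, 221/2, 157/2]
= [77, 110, 78]

(0,1) stack=L1,L2,L3,L4; from [0,0,0]:
L1 α=1: [97, 3, 123]
L2 α=1/3: [392/3, 178/3, 263/3]
L3 α=1: [26, 247, 209]
L4 α=1/2: [33, 162, 127]
→ [33, 162, 127]


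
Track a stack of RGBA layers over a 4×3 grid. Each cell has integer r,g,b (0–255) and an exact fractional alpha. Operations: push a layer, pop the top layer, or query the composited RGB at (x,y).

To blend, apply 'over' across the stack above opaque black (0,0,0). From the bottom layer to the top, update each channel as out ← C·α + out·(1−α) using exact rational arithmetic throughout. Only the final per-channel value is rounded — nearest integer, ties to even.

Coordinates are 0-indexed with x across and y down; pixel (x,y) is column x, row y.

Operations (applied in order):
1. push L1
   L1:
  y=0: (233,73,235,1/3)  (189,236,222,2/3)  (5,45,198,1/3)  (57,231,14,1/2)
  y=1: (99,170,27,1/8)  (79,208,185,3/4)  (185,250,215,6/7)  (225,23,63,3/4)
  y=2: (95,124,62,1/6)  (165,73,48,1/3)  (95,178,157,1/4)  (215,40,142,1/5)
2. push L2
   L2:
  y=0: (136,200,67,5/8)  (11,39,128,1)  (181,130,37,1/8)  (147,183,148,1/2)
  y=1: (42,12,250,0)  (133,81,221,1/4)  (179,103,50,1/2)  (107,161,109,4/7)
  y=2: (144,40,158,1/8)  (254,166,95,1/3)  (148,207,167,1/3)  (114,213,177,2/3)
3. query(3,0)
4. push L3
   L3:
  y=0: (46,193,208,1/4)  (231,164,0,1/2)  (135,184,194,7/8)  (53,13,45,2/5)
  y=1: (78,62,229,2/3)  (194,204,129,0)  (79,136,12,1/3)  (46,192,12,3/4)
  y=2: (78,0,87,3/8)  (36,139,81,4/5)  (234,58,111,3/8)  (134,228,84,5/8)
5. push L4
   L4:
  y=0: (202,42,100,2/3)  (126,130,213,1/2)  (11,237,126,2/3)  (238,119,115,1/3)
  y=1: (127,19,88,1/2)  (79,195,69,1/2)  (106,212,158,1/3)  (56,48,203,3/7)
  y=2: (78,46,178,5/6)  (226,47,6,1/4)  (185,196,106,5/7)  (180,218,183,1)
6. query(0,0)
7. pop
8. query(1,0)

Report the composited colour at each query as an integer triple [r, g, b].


(3,0) stack=L1,L2; from [0,0,0]:
after L1 α=1/2: [57/2, 231/2, 7]
after L2 α=1/2: [351/4, 597/4, 155/2]
→ [88, 149, 78]

(0,0) stack=L1,L2,L3,L4; from [0,0,0]:
after L1 α=1/3: [233/3, 73/3, 235/3]
after L2 α=5/8: [913/8, 1073/8, 285/4]
after L3 α=1/4: [3107/32, 4763/32, 1687/16]
after L4 α=2/3: [5345/32, 7451/96, 1629/16]
= [167, 78, 102]

(1,0) stack=L1,L2,L3; from [0,0,0]:
+L1 (α=2/3) → [126, 472/3, 148]
+L2 (α=1) → [11, 39, 128]
+L3 (α=1/2) → [121, 203/2, 64]
rounded: [121, 102, 64]


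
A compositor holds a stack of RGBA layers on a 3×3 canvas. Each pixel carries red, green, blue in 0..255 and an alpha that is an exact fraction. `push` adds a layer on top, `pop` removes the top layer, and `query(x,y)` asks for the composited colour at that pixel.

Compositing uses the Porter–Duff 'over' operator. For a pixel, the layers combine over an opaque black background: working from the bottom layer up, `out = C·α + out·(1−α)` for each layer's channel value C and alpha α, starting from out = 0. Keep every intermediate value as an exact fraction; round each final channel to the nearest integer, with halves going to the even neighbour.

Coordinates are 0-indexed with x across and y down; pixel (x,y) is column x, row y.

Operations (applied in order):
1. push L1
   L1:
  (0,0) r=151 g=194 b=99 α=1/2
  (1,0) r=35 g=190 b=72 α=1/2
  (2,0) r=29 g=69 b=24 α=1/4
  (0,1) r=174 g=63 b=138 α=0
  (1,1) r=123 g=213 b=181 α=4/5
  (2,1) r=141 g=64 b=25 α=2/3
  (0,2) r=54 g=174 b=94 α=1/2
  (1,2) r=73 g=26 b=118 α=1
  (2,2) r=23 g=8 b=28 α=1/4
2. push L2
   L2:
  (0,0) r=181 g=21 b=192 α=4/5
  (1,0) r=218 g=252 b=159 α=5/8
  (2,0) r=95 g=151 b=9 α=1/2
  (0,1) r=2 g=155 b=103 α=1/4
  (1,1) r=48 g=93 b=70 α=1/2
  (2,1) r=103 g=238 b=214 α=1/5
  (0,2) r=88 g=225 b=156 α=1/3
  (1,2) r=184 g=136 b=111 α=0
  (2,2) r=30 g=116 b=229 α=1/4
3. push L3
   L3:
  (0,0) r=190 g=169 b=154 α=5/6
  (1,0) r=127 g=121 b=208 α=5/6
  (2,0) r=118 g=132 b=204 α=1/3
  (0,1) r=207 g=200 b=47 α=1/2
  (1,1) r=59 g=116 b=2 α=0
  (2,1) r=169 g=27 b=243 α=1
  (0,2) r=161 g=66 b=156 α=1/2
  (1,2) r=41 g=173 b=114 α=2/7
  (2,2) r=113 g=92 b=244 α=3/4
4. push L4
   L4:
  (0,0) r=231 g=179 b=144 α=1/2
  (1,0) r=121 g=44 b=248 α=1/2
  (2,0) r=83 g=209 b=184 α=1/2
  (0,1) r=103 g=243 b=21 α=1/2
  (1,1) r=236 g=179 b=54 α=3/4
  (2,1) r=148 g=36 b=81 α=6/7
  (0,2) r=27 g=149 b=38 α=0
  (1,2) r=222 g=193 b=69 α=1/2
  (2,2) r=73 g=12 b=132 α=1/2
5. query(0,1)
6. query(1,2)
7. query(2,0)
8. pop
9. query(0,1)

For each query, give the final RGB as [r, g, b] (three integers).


query (0,1) [L1,L2,L3,L4] — begin 0,0,0
+L1 (α=0) → [0, 0, 0]
+L2 (α=1/4) → [1/2, 155/4, 103/4]
+L3 (α=1/2) → [415/4, 955/8, 291/8]
+L4 (α=1/2) → [827/8, 2899/16, 459/16]
rounded: [103, 181, 29]

at x=1,y=2 over L1,L2,L3,L4:
L1 α=1: [73, 26, 118]
L2 α=0: [73, 26, 118]
L3 α=2/7: [447/7, 68, 818/7]
L4 α=1/2: [2001/14, 261/2, 1301/14]
→ [143, 130, 93]

query (2,0) [L1,L2,L3,L4] — begin 0,0,0
L1 α=1/4: [29/4, 69/4, 6]
L2 α=1/2: [409/8, 673/8, 15/2]
L3 α=1/3: [881/12, 1201/12, 73]
L4 α=1/2: [1877/24, 3709/24, 257/2]
rounded: [78, 155, 128]

query (0,1) [L1,L2,L3] — begin 0,0,0
L1 α=0: [0, 0, 0]
L2 α=1/4: [1/2, 155/4, 103/4]
L3 α=1/2: [415/4, 955/8, 291/8]
= [104, 119, 36]
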